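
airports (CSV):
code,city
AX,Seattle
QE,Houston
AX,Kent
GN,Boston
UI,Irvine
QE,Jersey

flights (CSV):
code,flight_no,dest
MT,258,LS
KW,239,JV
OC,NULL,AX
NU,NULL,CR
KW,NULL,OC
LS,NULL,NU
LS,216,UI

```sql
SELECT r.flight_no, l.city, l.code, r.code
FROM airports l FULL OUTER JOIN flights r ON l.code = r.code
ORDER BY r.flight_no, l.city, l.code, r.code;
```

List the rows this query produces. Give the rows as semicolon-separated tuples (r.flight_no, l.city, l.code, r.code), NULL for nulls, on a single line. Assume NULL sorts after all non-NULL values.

(216, NULL, NULL, LS); (239, NULL, NULL, KW); (258, NULL, NULL, MT); (NULL, Boston, GN, NULL); (NULL, Houston, QE, NULL); (NULL, Irvine, UI, NULL); (NULL, Jersey, QE, NULL); (NULL, Kent, AX, NULL); (NULL, Seattle, AX, NULL); (NULL, NULL, NULL, KW); (NULL, NULL, NULL, LS); (NULL, NULL, NULL, NU); (NULL, NULL, NULL, OC)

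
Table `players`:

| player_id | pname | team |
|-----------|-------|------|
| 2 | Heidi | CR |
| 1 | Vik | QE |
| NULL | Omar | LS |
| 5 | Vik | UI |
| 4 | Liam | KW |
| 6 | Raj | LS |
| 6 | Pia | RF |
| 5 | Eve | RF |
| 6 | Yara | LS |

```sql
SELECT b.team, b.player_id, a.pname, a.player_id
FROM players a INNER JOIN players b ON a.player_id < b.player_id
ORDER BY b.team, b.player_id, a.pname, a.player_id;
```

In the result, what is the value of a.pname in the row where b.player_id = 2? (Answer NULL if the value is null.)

INNER JOIN keeps only pairs where the ON condition holds.
Matching on a.player_id < b.player_id. A NULL in a compared column never satisfies the condition.
- player_id=2: 6 matching b row(s), so 6 row(s) emitted.
- player_id=1: 7 matching b row(s), so 7 row(s) emitted.
- player_id=NULL: no matching b row, dropped.
- player_id=5: 3 matching b row(s), so 3 row(s) emitted.
- player_id=4: 5 matching b row(s), so 5 row(s) emitted.
- player_id=6: no matching b row, dropped.
- player_id=6: no matching b row, dropped.
- player_id=5: 3 matching b row(s), so 3 row(s) emitted.
- player_id=6: no matching b row, dropped.

Vik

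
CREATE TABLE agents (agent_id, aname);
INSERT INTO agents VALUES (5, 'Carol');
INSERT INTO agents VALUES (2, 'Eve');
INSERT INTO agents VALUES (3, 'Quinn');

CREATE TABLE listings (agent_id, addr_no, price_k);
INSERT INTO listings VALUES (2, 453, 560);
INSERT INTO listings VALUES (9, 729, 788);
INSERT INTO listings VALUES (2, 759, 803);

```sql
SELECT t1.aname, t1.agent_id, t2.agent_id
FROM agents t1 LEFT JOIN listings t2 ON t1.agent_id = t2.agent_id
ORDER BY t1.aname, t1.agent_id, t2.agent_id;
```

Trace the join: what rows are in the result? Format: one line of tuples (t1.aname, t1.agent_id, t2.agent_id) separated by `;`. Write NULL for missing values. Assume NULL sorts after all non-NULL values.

LEFT JOIN keeps every row from `agents`; unmatched rows get NULL for `listings`'s columns.
Matching on t1.agent_id = t2.agent_id.
Matched pairs: 2; unmatched t1 rows kept: 2.

(Carol, 5, NULL); (Eve, 2, 2); (Eve, 2, 2); (Quinn, 3, NULL)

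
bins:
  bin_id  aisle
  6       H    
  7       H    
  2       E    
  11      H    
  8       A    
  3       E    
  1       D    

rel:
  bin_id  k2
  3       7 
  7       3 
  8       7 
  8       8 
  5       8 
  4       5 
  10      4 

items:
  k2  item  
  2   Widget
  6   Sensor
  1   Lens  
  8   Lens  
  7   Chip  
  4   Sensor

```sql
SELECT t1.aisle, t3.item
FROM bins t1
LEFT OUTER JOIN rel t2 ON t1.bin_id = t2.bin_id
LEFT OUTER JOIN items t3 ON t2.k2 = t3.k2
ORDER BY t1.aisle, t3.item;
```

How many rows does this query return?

Joins associate left-to-right: bins LEFT JOIN rel on bin_id gives 8 intermediate row(s).
Then LEFT JOIN `items t3` on k2: each of those 8 rows is kept; rows whose t2.k2 has no match in t3 get NULL for t3's columns.
Result: 8 row(s).

8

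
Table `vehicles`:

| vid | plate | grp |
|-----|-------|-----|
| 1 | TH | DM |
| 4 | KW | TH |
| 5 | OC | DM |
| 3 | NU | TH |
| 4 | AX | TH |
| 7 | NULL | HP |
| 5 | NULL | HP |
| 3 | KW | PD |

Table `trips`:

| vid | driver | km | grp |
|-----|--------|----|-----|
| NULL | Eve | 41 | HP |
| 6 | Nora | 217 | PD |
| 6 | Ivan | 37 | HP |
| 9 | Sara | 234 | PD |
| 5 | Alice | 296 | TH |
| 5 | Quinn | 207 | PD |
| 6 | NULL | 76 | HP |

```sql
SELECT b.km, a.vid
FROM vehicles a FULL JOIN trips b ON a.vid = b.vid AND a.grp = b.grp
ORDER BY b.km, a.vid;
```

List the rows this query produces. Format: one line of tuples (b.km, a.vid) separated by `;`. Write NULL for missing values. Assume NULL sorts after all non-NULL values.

FULL OUTER JOIN keeps every row from both sides; unmatched rows get NULL for the other side's columns.
Matching on a.vid = b.vid AND a.grp = b.grp. A NULL in a compared column never satisfies the condition.
- vid=1, grp=DM: no b row matches, row kept with b columns NULL.
- vid=4, grp=TH: no b row matches, row kept with b columns NULL.
- vid=5, grp=DM: no b row matches, row kept with b columns NULL.
- vid=3, grp=TH: no b row matches, row kept with b columns NULL.
- vid=4, grp=TH: no b row matches, row kept with b columns NULL.
- vid=7, grp=HP: no b row matches, row kept with b columns NULL.
- vid=5, grp=HP: no b row matches, row kept with b columns NULL.
- vid=3, grp=PD: no b row matches, row kept with b columns NULL.
- 7 b row(s) had no a match → kept, a columns NULL.

(37, NULL); (41, NULL); (76, NULL); (207, NULL); (217, NULL); (234, NULL); (296, NULL); (NULL, 1); (NULL, 3); (NULL, 3); (NULL, 4); (NULL, 4); (NULL, 5); (NULL, 5); (NULL, 7)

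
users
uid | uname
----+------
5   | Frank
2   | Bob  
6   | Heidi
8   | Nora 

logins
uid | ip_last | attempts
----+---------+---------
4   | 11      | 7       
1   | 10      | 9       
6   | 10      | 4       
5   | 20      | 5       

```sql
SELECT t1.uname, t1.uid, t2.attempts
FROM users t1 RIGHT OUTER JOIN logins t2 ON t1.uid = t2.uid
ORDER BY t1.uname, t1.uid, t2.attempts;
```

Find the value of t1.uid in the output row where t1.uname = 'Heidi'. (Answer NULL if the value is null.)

6

RIGHT JOIN keeps every row from `logins`; unmatched rows get NULL for `users`'s columns.
Matching on t1.uid = t2.uid.
Matched pairs: 2; unmatched t2 rows kept: 2.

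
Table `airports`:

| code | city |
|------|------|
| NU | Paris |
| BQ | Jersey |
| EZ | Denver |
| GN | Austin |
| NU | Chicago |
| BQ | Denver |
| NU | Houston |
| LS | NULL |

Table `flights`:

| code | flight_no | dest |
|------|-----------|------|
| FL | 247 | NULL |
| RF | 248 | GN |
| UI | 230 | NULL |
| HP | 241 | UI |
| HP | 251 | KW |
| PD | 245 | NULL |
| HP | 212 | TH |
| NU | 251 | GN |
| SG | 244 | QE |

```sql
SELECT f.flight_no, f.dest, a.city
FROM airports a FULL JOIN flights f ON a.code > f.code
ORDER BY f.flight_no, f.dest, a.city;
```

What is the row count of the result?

25

FULL OUTER JOIN keeps every row from both sides; unmatched rows get NULL for the other side's columns.
Matching on a.code > f.code.
- a[0] code=NU → 4 match(es) in f → 4 row(s).
- a[1] code=BQ → no match; kept with NULLs on the f side.
- a[2] code=EZ → no match; kept with NULLs on the f side.
- a[3] code=GN → 1 match(es) in f → 1 row(s).
- a[4] code=NU → 4 match(es) in f → 4 row(s).
- a[5] code=BQ → no match; kept with NULLs on the f side.
- a[6] code=NU → 4 match(es) in f → 4 row(s).
- a[7] code=LS → 4 match(es) in f → 4 row(s).
- 5 row(s) from f found no a partner → padded with NULL.
Total: 17 matched + 8 padded = 25 rows.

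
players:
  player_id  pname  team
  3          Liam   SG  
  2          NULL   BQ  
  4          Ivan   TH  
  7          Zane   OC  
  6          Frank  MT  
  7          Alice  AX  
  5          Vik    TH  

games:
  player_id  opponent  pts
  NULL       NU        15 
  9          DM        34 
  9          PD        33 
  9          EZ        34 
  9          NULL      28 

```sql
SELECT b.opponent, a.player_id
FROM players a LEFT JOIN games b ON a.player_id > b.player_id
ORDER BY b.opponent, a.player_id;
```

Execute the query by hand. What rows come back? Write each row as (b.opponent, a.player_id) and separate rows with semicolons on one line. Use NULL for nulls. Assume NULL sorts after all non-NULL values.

(NULL, 2); (NULL, 3); (NULL, 4); (NULL, 5); (NULL, 6); (NULL, 7); (NULL, 7)

LEFT JOIN keeps every row from `players`; unmatched rows get NULL for `games`'s columns.
Matching on a.player_id > b.player_id. A NULL in a compared column never satisfies the condition.
Matched pairs: 0; unmatched a rows kept: 7.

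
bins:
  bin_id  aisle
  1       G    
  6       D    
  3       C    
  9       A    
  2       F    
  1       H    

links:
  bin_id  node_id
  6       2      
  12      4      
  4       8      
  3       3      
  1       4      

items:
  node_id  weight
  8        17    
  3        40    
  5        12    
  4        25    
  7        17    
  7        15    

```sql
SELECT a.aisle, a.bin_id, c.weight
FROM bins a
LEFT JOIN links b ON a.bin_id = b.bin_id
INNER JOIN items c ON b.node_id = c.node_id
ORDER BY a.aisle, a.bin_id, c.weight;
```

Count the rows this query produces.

Evaluate left to right. First `bins a LEFT JOIN links b` on bin_id: 6 row(s).
Then INNER JOIN `items c` on node_id: keep only rows whose b.node_id appears in c.
Result: 3 row(s).

3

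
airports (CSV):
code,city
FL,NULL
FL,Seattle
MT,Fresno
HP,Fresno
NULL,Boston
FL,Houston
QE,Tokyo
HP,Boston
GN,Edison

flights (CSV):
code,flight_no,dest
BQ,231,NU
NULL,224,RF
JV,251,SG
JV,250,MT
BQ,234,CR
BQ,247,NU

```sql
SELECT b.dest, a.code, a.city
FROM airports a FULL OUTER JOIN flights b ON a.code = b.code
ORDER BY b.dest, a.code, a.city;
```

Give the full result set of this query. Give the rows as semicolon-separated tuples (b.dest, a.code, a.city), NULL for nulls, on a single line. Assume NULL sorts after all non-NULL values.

(CR, NULL, NULL); (MT, NULL, NULL); (NU, NULL, NULL); (NU, NULL, NULL); (RF, NULL, NULL); (SG, NULL, NULL); (NULL, FL, Houston); (NULL, FL, Seattle); (NULL, FL, NULL); (NULL, GN, Edison); (NULL, HP, Boston); (NULL, HP, Fresno); (NULL, MT, Fresno); (NULL, QE, Tokyo); (NULL, NULL, Boston)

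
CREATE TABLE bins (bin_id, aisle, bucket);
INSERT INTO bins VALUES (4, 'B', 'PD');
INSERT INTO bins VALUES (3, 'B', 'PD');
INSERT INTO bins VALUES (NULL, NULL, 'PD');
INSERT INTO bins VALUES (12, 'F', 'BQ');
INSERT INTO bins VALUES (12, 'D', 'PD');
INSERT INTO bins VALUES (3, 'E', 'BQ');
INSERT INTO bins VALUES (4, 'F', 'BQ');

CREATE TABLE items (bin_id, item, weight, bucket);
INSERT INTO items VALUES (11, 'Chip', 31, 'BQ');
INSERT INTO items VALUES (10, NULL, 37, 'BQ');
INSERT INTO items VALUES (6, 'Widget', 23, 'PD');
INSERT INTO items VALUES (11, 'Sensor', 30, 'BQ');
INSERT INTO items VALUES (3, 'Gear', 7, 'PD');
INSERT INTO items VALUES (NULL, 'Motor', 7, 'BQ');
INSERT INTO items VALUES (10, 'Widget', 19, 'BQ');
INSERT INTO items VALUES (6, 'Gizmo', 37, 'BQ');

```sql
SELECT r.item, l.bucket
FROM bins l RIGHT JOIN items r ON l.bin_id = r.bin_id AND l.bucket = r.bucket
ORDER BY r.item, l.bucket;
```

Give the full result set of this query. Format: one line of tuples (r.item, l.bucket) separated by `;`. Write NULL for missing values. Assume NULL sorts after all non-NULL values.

RIGHT JOIN keeps every row from `items`; unmatched rows get NULL for `bins`'s columns.
Matching on l.bin_id = r.bin_id AND l.bucket = r.bucket. A NULL in a compared column never satisfies the condition.
Matched pairs: 1; unmatched r rows kept: 7.

(Chip, NULL); (Gear, PD); (Gizmo, NULL); (Motor, NULL); (Sensor, NULL); (Widget, NULL); (Widget, NULL); (NULL, NULL)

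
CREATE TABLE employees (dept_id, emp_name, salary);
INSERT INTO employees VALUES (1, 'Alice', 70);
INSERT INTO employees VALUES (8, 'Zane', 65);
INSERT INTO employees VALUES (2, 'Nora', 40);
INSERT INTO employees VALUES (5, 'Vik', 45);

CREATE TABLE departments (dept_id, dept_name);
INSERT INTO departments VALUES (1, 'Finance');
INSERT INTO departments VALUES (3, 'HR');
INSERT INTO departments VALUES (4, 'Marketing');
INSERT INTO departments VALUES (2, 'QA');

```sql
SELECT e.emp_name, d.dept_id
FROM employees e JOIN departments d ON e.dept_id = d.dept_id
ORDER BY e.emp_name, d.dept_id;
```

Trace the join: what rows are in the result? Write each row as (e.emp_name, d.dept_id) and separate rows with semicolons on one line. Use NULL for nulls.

INNER JOIN keeps only pairs where the ON condition holds.
Matching on e.dept_id = d.dept_id.
- dept_id=1: 1 matching d row(s), so 1 row(s) emitted.
- dept_id=8: no matching d row, dropped.
- dept_id=2: 1 matching d row(s), so 1 row(s) emitted.
- dept_id=5: no matching d row, dropped.
After projecting and ordering:
e.emp_name | d.dept_id
Alice | 1
Nora | 2

(Alice, 1); (Nora, 2)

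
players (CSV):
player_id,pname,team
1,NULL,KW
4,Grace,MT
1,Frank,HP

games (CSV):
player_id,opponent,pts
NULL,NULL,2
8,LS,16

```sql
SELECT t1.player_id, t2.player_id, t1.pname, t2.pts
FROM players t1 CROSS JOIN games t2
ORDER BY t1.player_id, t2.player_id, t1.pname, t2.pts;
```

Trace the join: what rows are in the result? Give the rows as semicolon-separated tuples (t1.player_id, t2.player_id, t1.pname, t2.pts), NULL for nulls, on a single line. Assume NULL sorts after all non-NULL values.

CROSS JOIN pairs every row of `players` with every row of `games`: 3 × 2 = 6 rows.

(1, 8, Frank, 16); (1, 8, NULL, 16); (1, NULL, Frank, 2); (1, NULL, NULL, 2); (4, 8, Grace, 16); (4, NULL, Grace, 2)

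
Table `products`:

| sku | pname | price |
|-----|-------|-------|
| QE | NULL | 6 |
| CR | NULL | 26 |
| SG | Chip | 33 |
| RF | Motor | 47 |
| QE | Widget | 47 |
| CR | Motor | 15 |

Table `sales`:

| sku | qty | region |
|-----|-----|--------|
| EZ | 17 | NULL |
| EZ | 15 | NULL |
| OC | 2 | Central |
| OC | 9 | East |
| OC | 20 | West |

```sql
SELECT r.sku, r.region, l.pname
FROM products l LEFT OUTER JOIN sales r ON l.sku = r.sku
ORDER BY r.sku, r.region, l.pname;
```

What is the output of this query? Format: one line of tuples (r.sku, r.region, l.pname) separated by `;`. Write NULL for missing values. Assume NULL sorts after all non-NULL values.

(NULL, NULL, Chip); (NULL, NULL, Motor); (NULL, NULL, Motor); (NULL, NULL, Widget); (NULL, NULL, NULL); (NULL, NULL, NULL)

LEFT JOIN keeps every row from `products`; unmatched rows get NULL for `sales`'s columns.
Matching on l.sku = r.sku.
- l[0] sku=QE → no match; kept with NULLs on the r side.
- l[1] sku=CR → no match; kept with NULLs on the r side.
- l[2] sku=SG → no match; kept with NULLs on the r side.
- l[3] sku=RF → no match; kept with NULLs on the r side.
- l[4] sku=QE → no match; kept with NULLs on the r side.
- l[5] sku=CR → no match; kept with NULLs on the r side.
After projecting and ordering:
r.sku | r.region | l.pname
NULL | NULL | Chip
NULL | NULL | Motor
NULL | NULL | Motor
NULL | NULL | Widget
NULL | NULL | NULL
NULL | NULL | NULL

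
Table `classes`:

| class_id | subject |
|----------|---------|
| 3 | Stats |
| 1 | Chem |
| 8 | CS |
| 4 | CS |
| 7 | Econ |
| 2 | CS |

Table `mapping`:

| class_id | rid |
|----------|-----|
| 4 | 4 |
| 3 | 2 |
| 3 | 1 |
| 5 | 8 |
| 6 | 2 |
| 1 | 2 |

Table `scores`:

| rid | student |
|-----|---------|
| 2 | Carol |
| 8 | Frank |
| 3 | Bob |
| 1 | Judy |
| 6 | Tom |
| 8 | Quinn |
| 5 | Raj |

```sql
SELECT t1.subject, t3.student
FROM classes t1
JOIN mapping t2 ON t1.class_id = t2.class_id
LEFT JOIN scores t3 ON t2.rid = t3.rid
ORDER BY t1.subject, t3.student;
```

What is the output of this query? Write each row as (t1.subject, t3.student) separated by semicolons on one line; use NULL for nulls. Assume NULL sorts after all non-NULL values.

Evaluate left to right. First `classes t1 INNER JOIN mapping t2` on class_id: 4 row(s).
Then LEFT JOIN `scores t3` on rid: each of those 4 rows is kept; rows whose t2.rid has no match in t3 get NULL for t3's columns.

(CS, NULL); (Chem, Carol); (Stats, Carol); (Stats, Judy)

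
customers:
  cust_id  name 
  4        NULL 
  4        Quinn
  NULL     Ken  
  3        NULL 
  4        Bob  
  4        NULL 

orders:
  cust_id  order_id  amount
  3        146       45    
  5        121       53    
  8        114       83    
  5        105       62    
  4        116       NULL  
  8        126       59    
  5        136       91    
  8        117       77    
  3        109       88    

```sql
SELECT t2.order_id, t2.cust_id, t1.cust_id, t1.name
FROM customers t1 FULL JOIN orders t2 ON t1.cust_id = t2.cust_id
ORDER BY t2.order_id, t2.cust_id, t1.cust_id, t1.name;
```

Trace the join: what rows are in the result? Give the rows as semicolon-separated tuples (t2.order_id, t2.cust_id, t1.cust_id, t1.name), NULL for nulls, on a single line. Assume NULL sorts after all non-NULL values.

(105, 5, NULL, NULL); (109, 3, 3, NULL); (114, 8, NULL, NULL); (116, 4, 4, Bob); (116, 4, 4, Quinn); (116, 4, 4, NULL); (116, 4, 4, NULL); (117, 8, NULL, NULL); (121, 5, NULL, NULL); (126, 8, NULL, NULL); (136, 5, NULL, NULL); (146, 3, 3, NULL); (NULL, NULL, NULL, Ken)

FULL OUTER JOIN keeps every row from both sides; unmatched rows get NULL for the other side's columns.
Matching on t1.cust_id = t2.cust_id. A NULL in a compared column never satisfies the condition.
Matched pairs: 6; unmatched t1 rows kept: 1; unmatched t2 rows kept: 6.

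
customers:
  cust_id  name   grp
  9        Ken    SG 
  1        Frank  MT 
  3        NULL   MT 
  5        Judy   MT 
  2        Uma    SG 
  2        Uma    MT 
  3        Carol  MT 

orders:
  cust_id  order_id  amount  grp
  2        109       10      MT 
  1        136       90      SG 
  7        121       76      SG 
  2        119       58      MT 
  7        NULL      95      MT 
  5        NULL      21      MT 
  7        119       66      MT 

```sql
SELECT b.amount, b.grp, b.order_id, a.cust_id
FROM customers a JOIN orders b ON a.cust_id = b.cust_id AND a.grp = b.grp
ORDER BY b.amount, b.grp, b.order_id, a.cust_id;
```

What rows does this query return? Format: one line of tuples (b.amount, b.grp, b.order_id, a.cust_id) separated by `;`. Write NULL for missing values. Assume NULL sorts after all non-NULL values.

INNER JOIN keeps only pairs where the ON condition holds.
Matching on a.cust_id = b.cust_id AND a.grp = b.grp.
- a row (cust_id=9, grp=SG): no match → dropped.
- a row (cust_id=1, grp=MT): no match → dropped.
- a row (cust_id=3, grp=MT): no match → dropped.
- a row (cust_id=5, grp=MT): matches 1 b row(s) → 1 output row(s).
- a row (cust_id=2, grp=SG): no match → dropped.
- a row (cust_id=2, grp=MT): matches 2 b row(s) → 2 output row(s).
- a row (cust_id=3, grp=MT): no match → dropped.
After projecting and ordering:
b.amount | b.grp | b.order_id | a.cust_id
10 | MT | 109 | 2
21 | MT | NULL | 5
58 | MT | 119 | 2

(10, MT, 109, 2); (21, MT, NULL, 5); (58, MT, 119, 2)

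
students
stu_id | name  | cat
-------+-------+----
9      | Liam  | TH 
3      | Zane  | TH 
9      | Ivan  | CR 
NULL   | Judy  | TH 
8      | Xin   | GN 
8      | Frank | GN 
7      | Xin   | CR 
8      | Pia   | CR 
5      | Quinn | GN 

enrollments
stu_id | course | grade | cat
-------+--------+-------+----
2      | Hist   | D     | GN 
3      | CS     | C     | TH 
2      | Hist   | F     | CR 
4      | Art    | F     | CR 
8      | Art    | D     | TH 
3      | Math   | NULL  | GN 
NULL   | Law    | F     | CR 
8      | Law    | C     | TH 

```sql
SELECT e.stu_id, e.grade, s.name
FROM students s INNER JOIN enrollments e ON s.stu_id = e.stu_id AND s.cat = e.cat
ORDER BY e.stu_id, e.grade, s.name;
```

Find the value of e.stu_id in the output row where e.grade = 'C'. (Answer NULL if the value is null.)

INNER JOIN keeps only pairs where the ON condition holds.
Matching on s.stu_id = e.stu_id AND s.cat = e.cat. A NULL in a compared column never satisfies the condition.
- s row (stu_id=9, cat=TH): no match → dropped.
- s row (stu_id=3, cat=TH): matches 1 e row(s) → 1 output row(s).
- s row (stu_id=9, cat=CR): no match → dropped.
- s row (stu_id=NULL, cat=TH): no match → dropped.
- s row (stu_id=8, cat=GN): no match → dropped.
- s row (stu_id=8, cat=GN): no match → dropped.
- s row (stu_id=7, cat=CR): no match → dropped.
- s row (stu_id=8, cat=CR): no match → dropped.
- s row (stu_id=5, cat=GN): no match → dropped.

3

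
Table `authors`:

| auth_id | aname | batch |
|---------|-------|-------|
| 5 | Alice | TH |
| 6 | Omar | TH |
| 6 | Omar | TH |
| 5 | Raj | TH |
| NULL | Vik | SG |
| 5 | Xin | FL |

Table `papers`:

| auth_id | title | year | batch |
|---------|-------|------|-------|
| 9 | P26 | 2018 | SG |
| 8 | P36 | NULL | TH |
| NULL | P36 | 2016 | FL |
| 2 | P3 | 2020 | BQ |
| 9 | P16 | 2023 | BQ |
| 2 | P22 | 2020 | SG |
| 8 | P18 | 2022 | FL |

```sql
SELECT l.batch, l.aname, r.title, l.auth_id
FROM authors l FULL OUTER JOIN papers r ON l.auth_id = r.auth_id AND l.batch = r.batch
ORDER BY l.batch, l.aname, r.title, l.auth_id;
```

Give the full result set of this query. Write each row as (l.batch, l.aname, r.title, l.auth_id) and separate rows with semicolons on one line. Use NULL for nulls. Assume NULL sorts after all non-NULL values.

(FL, Xin, NULL, 5); (SG, Vik, NULL, NULL); (TH, Alice, NULL, 5); (TH, Omar, NULL, 6); (TH, Omar, NULL, 6); (TH, Raj, NULL, 5); (NULL, NULL, P16, NULL); (NULL, NULL, P18, NULL); (NULL, NULL, P22, NULL); (NULL, NULL, P26, NULL); (NULL, NULL, P3, NULL); (NULL, NULL, P36, NULL); (NULL, NULL, P36, NULL)

FULL OUTER JOIN keeps every row from both sides; unmatched rows get NULL for the other side's columns.
Matching on l.auth_id = r.auth_id AND l.batch = r.batch. A NULL in a compared column never satisfies the condition.
- l[0] auth_id=5, batch=TH → no match; kept with NULLs on the r side.
- l[1] auth_id=6, batch=TH → no match; kept with NULLs on the r side.
- l[2] auth_id=6, batch=TH → no match; kept with NULLs on the r side.
- l[3] auth_id=5, batch=TH → no match; kept with NULLs on the r side.
- l[4] auth_id=NULL, batch=SG → no match; kept with NULLs on the r side.
- l[5] auth_id=5, batch=FL → no match; kept with NULLs on the r side.
- 7 r row(s) had no l match → kept, l columns NULL.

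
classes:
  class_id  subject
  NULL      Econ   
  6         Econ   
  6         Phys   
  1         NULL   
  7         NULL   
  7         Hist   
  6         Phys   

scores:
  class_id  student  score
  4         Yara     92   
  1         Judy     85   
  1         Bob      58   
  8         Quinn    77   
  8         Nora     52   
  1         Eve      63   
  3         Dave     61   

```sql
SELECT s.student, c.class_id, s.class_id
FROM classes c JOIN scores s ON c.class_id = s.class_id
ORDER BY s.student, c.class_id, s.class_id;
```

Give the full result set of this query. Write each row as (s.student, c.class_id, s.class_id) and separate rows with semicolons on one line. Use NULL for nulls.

INNER JOIN keeps only pairs where the ON condition holds.
Matching on c.class_id = s.class_id. A NULL in a compared column never satisfies the condition.
- c[0] class_id=NULL → no match; dropped.
- c[1] class_id=6 → no match; dropped.
- c[2] class_id=6 → no match; dropped.
- c[3] class_id=1 → 3 match(es) in s → 3 row(s).
- c[4] class_id=7 → no match; dropped.
- c[5] class_id=7 → no match; dropped.
- c[6] class_id=6 → no match; dropped.
After projecting and ordering:
s.student | c.class_id | s.class_id
Bob | 1 | 1
Eve | 1 | 1
Judy | 1 | 1

(Bob, 1, 1); (Eve, 1, 1); (Judy, 1, 1)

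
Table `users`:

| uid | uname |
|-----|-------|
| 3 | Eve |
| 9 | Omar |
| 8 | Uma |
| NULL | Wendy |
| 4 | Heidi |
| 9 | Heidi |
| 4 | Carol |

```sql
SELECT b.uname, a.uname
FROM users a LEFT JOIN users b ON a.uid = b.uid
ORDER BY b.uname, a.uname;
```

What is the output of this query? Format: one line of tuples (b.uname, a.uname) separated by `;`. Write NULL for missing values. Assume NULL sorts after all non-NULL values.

(Carol, Carol); (Carol, Heidi); (Eve, Eve); (Heidi, Carol); (Heidi, Heidi); (Heidi, Heidi); (Heidi, Omar); (Omar, Heidi); (Omar, Omar); (Uma, Uma); (NULL, Wendy)

LEFT JOIN keeps every row from `users a`; unmatched rows get NULL for `users b`'s columns.
Matching on a.uid = b.uid. A NULL in a compared column never satisfies the condition.
Matched pairs: 10; unmatched a rows kept: 1.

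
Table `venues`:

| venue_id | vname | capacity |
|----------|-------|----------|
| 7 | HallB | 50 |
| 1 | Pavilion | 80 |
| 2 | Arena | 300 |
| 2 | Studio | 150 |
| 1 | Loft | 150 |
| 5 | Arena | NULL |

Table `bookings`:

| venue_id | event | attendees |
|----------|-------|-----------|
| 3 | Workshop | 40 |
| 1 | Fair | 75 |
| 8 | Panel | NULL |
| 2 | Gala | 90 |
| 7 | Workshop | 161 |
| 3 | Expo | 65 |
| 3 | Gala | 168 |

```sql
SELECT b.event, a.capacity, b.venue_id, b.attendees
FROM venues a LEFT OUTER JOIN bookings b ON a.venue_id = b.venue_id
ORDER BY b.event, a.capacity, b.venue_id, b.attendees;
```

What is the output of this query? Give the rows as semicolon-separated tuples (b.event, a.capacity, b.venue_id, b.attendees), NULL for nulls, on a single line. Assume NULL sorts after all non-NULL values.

(Fair, 80, 1, 75); (Fair, 150, 1, 75); (Gala, 150, 2, 90); (Gala, 300, 2, 90); (Workshop, 50, 7, 161); (NULL, NULL, NULL, NULL)

LEFT JOIN keeps every row from `venues`; unmatched rows get NULL for `bookings`'s columns.
Matching on a.venue_id = b.venue_id.
- a row (venue_id=7): matches 1 b row(s) → 1 output row(s).
- a row (venue_id=1): matches 1 b row(s) → 1 output row(s).
- a row (venue_id=2): matches 1 b row(s) → 1 output row(s).
- a row (venue_id=2): matches 1 b row(s) → 1 output row(s).
- a row (venue_id=1): matches 1 b row(s) → 1 output row(s).
- a row (venue_id=5): no match → kept, b columns NULL.
After projecting and ordering:
b.event | a.capacity | b.venue_id | b.attendees
Fair | 80 | 1 | 75
Fair | 150 | 1 | 75
Gala | 150 | 2 | 90
Gala | 300 | 2 | 90
Workshop | 50 | 7 | 161
NULL | NULL | NULL | NULL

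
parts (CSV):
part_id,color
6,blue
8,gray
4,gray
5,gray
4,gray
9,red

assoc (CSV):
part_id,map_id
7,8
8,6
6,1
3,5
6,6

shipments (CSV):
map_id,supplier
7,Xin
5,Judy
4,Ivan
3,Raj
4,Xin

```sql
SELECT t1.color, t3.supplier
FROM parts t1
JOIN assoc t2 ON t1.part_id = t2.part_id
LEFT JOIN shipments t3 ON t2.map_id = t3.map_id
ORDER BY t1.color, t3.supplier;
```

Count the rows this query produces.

Step 1 — t1 INNER JOIN t2 on part_id → 3 row(s).
Then LEFT JOIN `shipments t3` on map_id: each of those 3 rows is kept; rows whose t2.map_id has no match in t3 get NULL for t3's columns.
Result: 3 row(s).

3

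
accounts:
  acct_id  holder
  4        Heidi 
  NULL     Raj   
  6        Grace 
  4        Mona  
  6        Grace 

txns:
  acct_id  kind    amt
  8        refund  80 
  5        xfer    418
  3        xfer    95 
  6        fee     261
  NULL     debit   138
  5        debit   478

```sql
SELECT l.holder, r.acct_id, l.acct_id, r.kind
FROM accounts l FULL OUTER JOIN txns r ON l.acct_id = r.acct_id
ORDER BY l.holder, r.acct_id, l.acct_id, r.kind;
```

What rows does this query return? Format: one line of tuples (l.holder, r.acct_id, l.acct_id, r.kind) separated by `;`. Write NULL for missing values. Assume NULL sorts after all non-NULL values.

FULL OUTER JOIN keeps every row from both sides; unmatched rows get NULL for the other side's columns.
Matching on l.acct_id = r.acct_id. A NULL in a compared column never satisfies the condition.
Matched pairs: 2; unmatched l rows kept: 3; unmatched r rows kept: 5.

(Grace, 6, 6, fee); (Grace, 6, 6, fee); (Heidi, NULL, 4, NULL); (Mona, NULL, 4, NULL); (Raj, NULL, NULL, NULL); (NULL, 3, NULL, xfer); (NULL, 5, NULL, debit); (NULL, 5, NULL, xfer); (NULL, 8, NULL, refund); (NULL, NULL, NULL, debit)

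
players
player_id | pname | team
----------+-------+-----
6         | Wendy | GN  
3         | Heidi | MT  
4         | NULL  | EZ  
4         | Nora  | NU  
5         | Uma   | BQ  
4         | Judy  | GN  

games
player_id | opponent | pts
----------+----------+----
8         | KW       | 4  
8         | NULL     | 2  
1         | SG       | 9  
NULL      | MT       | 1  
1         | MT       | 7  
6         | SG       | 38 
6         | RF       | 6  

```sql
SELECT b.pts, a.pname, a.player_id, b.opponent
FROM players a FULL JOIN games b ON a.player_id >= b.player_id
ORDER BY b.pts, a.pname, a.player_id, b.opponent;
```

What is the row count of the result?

FULL OUTER JOIN keeps every row from both sides; unmatched rows get NULL for the other side's columns.
Matching on a.player_id >= b.player_id. A NULL in a compared column never satisfies the condition.
Matched pairs: 14; unmatched a rows kept: 0; unmatched b rows kept: 3.
Total: 14 matched + 3 padded = 17 rows.

17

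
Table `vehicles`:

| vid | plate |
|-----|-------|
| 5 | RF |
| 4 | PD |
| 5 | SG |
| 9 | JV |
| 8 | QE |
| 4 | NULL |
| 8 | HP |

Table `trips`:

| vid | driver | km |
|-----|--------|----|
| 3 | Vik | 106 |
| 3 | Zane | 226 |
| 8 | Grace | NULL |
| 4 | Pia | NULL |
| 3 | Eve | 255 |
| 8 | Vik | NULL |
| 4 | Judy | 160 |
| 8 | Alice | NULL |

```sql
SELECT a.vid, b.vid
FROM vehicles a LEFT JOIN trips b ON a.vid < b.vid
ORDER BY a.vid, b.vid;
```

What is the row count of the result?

15

LEFT JOIN keeps every row from `vehicles`; unmatched rows get NULL for `trips`'s columns.
Matching on a.vid < b.vid.
Matched pairs: 12; unmatched a rows kept: 3.
Total: 12 matched + 3 padded = 15 rows.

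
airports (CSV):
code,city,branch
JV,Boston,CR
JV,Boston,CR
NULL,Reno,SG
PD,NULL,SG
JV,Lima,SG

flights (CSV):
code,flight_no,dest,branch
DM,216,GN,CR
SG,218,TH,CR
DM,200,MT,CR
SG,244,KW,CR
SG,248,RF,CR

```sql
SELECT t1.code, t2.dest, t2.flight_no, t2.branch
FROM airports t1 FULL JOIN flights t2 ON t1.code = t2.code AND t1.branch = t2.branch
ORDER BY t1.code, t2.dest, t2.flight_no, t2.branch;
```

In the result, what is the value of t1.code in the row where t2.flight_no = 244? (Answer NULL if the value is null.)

NULL

FULL OUTER JOIN keeps every row from both sides; unmatched rows get NULL for the other side's columns.
Matching on t1.code = t2.code AND t1.branch = t2.branch. A NULL in a compared column never satisfies the condition.
Matched pairs: 0; unmatched t1 rows kept: 5; unmatched t2 rows kept: 5.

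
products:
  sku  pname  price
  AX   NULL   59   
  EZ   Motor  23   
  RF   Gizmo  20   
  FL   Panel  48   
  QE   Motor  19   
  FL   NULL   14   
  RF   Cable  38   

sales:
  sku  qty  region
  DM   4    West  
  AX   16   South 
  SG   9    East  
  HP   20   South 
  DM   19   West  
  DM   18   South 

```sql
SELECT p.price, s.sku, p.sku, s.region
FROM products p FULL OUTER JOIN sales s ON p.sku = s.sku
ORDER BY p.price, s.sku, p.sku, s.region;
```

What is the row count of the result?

12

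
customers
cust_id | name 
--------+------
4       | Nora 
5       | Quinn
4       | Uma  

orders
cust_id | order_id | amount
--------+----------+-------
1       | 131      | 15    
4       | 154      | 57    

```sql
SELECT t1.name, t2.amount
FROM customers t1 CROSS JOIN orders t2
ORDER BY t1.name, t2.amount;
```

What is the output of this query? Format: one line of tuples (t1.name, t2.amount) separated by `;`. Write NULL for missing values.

(Nora, 15); (Nora, 57); (Quinn, 15); (Quinn, 57); (Uma, 15); (Uma, 57)

CROSS JOIN pairs every row of `customers` with every row of `orders`: 3 × 2 = 6 rows.
After projecting and ordering:
t1.name | t2.amount
Nora | 15
Nora | 57
Quinn | 15
Quinn | 57
Uma | 15
Uma | 57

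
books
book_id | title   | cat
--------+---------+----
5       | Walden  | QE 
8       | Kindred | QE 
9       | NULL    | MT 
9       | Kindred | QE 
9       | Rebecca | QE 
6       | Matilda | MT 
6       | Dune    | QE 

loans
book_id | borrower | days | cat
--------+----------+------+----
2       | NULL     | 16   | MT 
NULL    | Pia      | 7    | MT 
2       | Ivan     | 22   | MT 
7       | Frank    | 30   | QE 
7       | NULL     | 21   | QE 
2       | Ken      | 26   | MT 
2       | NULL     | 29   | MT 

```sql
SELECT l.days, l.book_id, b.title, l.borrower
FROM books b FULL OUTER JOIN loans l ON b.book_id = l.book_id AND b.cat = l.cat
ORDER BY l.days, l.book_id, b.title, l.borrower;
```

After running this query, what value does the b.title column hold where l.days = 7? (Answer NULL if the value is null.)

NULL

FULL OUTER JOIN keeps every row from both sides; unmatched rows get NULL for the other side's columns.
Matching on b.book_id = l.book_id AND b.cat = l.cat. A NULL in a compared column never satisfies the condition.
- book_id=5, cat=QE: no l row matches, row kept with l columns NULL.
- book_id=8, cat=QE: no l row matches, row kept with l columns NULL.
- book_id=9, cat=MT: no l row matches, row kept with l columns NULL.
- book_id=9, cat=QE: no l row matches, row kept with l columns NULL.
- book_id=9, cat=QE: no l row matches, row kept with l columns NULL.
- book_id=6, cat=MT: no l row matches, row kept with l columns NULL.
- book_id=6, cat=QE: no l row matches, row kept with l columns NULL.
- plus 7 unmatched l row(s), each kept with NULL b columns.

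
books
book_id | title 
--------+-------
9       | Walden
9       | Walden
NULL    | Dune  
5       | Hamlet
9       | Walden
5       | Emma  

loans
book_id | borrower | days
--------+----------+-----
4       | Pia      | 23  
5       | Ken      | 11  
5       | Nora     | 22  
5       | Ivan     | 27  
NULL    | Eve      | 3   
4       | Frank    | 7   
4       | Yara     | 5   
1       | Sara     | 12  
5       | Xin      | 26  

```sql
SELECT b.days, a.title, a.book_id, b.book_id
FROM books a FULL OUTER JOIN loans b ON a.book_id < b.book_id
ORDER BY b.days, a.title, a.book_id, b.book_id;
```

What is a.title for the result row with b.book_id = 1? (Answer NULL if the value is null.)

NULL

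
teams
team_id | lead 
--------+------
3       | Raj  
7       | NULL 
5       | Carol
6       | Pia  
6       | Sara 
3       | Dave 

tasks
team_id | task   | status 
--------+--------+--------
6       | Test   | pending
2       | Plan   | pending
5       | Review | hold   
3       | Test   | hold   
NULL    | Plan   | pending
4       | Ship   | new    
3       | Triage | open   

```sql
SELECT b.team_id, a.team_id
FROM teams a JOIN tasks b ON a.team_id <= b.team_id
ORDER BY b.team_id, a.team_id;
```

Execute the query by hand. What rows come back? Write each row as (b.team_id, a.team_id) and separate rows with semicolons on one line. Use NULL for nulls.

(3, 3); (3, 3); (3, 3); (3, 3); (4, 3); (4, 3); (5, 3); (5, 3); (5, 5); (6, 3); (6, 3); (6, 5); (6, 6); (6, 6)

INNER JOIN keeps only pairs where the ON condition holds.
Matching on a.team_id <= b.team_id. A NULL in a compared column never satisfies the condition.
- team_id=3: 5 matching b row(s), so 5 row(s) emitted.
- team_id=7: no matching b row, dropped.
- team_id=5: 2 matching b row(s), so 2 row(s) emitted.
- team_id=6: 1 matching b row(s), so 1 row(s) emitted.
- team_id=6: 1 matching b row(s), so 1 row(s) emitted.
- team_id=3: 5 matching b row(s), so 5 row(s) emitted.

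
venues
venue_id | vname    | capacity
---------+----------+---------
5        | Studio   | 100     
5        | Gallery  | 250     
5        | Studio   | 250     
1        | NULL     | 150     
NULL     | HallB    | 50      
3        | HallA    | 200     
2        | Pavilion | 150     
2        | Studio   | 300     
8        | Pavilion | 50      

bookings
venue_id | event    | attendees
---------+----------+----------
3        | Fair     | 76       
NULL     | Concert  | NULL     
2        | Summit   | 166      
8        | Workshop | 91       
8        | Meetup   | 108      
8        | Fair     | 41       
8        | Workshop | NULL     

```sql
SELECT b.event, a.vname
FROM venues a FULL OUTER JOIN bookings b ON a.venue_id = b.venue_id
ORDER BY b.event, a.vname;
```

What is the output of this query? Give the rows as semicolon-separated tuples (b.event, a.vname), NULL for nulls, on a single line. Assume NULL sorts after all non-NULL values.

FULL OUTER JOIN keeps every row from both sides; unmatched rows get NULL for the other side's columns.
Matching on a.venue_id = b.venue_id. A NULL in a compared column never satisfies the condition.
Matched pairs: 7; unmatched a rows kept: 5; unmatched b rows kept: 1.

(Concert, NULL); (Fair, HallA); (Fair, Pavilion); (Meetup, Pavilion); (Summit, Pavilion); (Summit, Studio); (Workshop, Pavilion); (Workshop, Pavilion); (NULL, Gallery); (NULL, HallB); (NULL, Studio); (NULL, Studio); (NULL, NULL)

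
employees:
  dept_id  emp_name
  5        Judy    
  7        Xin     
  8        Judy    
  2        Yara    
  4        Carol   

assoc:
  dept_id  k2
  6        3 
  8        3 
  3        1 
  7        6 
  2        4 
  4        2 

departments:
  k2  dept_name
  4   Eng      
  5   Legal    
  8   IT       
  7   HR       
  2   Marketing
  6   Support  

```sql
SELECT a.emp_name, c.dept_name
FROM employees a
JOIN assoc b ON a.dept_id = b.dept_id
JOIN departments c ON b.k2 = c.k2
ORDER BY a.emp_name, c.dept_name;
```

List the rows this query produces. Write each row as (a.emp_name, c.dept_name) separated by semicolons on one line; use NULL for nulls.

(Carol, Marketing); (Xin, Support); (Yara, Eng)

Evaluate left to right. First `employees a INNER JOIN assoc b` on dept_id: 4 row(s).
Then INNER JOIN `departments c` on k2: keep only rows whose b.k2 appears in c.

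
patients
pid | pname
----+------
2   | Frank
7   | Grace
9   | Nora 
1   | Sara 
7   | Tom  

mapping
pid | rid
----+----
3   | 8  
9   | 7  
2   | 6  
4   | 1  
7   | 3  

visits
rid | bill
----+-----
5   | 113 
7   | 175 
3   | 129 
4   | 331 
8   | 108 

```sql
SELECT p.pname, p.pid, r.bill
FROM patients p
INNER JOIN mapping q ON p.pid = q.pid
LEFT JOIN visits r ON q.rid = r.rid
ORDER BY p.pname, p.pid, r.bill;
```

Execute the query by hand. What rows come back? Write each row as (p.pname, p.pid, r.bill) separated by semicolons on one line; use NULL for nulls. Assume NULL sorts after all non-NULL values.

Joins associate left-to-right: patients INNER JOIN mapping on pid gives 4 intermediate row(s).
Then LEFT JOIN `visits r` on rid: each of those 4 rows is kept; rows whose q.rid has no match in r get NULL for r's columns.

(Frank, 2, NULL); (Grace, 7, 129); (Nora, 9, 175); (Tom, 7, 129)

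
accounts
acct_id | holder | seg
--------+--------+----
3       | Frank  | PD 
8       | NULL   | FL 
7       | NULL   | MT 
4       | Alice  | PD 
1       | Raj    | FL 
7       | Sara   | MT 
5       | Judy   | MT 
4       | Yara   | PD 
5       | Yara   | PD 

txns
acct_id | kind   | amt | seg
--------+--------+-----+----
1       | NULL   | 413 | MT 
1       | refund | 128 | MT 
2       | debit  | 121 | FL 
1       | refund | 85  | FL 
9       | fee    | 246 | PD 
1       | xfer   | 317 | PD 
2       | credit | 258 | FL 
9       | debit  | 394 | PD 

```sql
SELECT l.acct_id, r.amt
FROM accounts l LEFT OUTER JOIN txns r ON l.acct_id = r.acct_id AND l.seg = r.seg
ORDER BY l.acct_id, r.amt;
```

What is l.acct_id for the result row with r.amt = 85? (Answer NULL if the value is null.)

1

LEFT JOIN keeps every row from `accounts`; unmatched rows get NULL for `txns`'s columns.
Matching on l.acct_id = r.acct_id AND l.seg = r.seg.
Matched pairs: 1; unmatched l rows kept: 8.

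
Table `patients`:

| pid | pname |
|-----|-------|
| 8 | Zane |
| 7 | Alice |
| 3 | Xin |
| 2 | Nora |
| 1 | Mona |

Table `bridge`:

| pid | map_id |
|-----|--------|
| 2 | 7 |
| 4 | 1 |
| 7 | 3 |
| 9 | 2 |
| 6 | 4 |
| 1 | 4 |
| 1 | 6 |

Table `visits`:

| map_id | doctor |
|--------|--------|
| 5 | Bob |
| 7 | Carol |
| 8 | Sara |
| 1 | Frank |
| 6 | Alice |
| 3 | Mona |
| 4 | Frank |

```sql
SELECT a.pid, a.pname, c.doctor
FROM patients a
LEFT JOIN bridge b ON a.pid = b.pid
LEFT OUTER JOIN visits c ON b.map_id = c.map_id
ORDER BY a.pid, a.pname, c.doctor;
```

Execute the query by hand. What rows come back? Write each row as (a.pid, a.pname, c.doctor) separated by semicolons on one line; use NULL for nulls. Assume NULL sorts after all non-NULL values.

Joins associate left-to-right: patients LEFT JOIN bridge on pid gives 6 intermediate row(s).
Then LEFT JOIN `visits c` on map_id: each of those 6 rows is kept; rows whose b.map_id has no match in c get NULL for c's columns.

(1, Mona, Alice); (1, Mona, Frank); (2, Nora, Carol); (3, Xin, NULL); (7, Alice, Mona); (8, Zane, NULL)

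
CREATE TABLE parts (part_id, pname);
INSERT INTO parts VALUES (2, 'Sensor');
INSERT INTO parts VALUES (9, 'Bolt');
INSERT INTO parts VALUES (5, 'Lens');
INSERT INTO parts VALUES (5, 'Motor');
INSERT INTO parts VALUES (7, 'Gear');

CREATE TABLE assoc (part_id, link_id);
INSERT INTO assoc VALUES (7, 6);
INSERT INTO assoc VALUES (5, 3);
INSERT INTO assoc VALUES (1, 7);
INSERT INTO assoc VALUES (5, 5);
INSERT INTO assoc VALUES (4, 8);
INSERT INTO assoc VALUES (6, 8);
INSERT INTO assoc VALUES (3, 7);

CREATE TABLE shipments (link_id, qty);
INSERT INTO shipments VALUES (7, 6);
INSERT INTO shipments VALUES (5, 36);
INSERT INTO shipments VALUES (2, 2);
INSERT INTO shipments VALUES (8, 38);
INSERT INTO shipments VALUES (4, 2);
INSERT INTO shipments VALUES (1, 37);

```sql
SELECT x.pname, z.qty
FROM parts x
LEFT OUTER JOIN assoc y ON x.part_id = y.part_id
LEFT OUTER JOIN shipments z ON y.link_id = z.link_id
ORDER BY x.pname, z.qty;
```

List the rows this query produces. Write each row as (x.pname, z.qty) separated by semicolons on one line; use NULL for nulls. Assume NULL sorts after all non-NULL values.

(Bolt, NULL); (Gear, NULL); (Lens, 36); (Lens, NULL); (Motor, 36); (Motor, NULL); (Sensor, NULL)

Step 1 — x LEFT JOIN y on part_id → 7 row(s).
Then LEFT JOIN `shipments z` on link_id: each of those 7 rows is kept; rows whose y.link_id has no match in z get NULL for z's columns.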